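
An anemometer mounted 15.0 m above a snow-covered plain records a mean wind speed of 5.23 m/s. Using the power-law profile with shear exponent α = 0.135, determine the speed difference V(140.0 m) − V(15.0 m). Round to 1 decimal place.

1.8 m/s

Power law: V₂ = V₁ · (z₂/z₁)^α = 5.23 × (9.3333)^0.135 = 7.0706 m/s
ΔV = 7.0706 − 5.23 = 1.8406 m/s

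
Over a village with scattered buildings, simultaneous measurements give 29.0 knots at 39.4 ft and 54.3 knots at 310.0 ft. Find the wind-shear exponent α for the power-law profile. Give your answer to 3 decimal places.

Power law: V₂/V₁ = (z₂/z₁)^α ⇒ α = ln(V₂/V₁) / ln(z₂/z₁)
α = ln(54.3/29.0) / ln(310.0/39.4) = ln(1.8724) / ln(7.8680)
  = 0.62723 / 2.06281 = 0.30407

α ≈ 0.304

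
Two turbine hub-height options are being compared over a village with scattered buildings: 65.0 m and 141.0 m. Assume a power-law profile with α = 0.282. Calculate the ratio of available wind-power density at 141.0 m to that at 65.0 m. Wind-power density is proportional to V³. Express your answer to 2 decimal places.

Speed ratio: V_B/V_A = (z_B/z_A)^α = (141.0/65.0)^0.282 = (2.1692)^0.282 = 1.24405
Power-density ratio: P_B/P_A = (V_B/V_A)³ = (1.24405)³ = 1.92537

1.93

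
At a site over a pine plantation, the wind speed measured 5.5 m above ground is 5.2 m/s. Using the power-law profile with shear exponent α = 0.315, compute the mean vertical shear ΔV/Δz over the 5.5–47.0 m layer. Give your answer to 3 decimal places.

Power law: V₂ = V₁ · (z₂/z₁)^α = 5.2 × (8.5455)^0.315 = 10.2212 m/s
ΔV/Δz = (10.2212 − 5.2)/(47.0 − 5.5) = 5.0212/41.5000 = 0.12099 m/s/m

0.121 m/s/m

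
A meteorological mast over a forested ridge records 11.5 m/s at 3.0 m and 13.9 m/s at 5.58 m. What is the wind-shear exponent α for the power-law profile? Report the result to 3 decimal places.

Power law: V₂/V₁ = (z₂/z₁)^α ⇒ α = ln(V₂/V₁) / ln(z₂/z₁)
α = ln(13.9/11.5) / ln(5.58/3.0) = ln(1.2087) / ln(1.8600)
  = 0.18954 / 0.62058 = 0.30543

α ≈ 0.305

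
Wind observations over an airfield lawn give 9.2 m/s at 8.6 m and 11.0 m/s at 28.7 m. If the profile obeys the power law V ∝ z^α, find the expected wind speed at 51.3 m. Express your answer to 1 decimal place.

First find α: α = ln(V₂/V₁)/ln(z₂/z₁) = ln(11.0/9.2)/ln(28.7/8.6) = 0.17869/1.20513 = 0.1483
Extrapolate from 28.7 m to 51.3 m: V₃ = 11.0 × (51.3/28.7)^0.1483 = 11.0 × 1.0899 = 11.9893 m/s

12.0 m/s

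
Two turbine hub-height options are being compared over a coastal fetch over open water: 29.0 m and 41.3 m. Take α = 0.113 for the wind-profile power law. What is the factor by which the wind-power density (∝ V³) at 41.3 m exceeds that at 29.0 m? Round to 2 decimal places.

1.13

Speed ratio: V_B/V_A = (z_B/z_A)^α = (41.3/29.0)^0.113 = (1.4241)^0.113 = 1.04076
Power-density ratio: P_B/P_A = (V_B/V_A)³ = (1.04076)³ = 1.12734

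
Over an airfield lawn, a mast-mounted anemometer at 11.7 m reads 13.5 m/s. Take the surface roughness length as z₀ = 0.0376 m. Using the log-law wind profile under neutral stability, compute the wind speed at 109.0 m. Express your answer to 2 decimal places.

Log law: V(z) ∝ ln(z/z₀), so V₂/V₁ = ln(z₂/z₀) / ln(z₁/z₀).
ln(109.0/0.0376) = 7.9721, ln(11.7/0.0376) = 5.7403
V₂ = 13.5 × 7.9721/5.7403 = 13.5 × 1.3888 = 18.7486 m/s

18.75 m/s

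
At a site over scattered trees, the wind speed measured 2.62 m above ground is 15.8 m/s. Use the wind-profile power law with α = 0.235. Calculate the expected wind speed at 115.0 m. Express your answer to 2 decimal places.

Power-law profile: V₂ = V₁ · (z₂/z₁)^α
V₂ = 15.8 × (115.0/2.62)^0.235 = 15.8 × (43.8931)^0.235
    = 15.8 × 2.4320 = 38.4256 m/s

38.43 m/s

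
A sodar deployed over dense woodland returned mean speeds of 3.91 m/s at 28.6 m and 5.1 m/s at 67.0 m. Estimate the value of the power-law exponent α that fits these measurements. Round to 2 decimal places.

α ≈ 0.31

Power law: V₂/V₁ = (z₂/z₁)^α ⇒ α = ln(V₂/V₁) / ln(z₂/z₁)
α = ln(5.1/3.91) / ln(67.0/28.6) = ln(1.3043) / ln(2.3427)
  = 0.26570 / 0.85129 = 0.31212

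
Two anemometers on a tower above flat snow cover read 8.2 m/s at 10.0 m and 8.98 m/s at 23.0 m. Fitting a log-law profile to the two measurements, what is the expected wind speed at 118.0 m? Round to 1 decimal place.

10.5 m/s

Log law: V ∝ ln(z/z₀). From the pair, with r = V₁/V₂ = 0.91314,
ln z₀ = (ln z₁ − r·ln z₂)/(1 − r) = (2.3026 − 0.91314×3.1355)/0.08686 = -6.4536 → z₀ = 0.001575 m
V₃ = V₁ · ln(z₃/z₀)/ln(z₁/z₀) = 8.2 × 11.2243/8.7562 = 10.5113 m/s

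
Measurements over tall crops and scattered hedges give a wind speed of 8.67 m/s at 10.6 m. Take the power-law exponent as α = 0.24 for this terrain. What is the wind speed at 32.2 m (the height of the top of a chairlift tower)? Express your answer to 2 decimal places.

Power-law profile: V₂ = V₁ · (z₂/z₁)^α
V₂ = 8.67 × (32.2/10.6)^0.24 = 8.67 × (3.0377)^0.24
    = 8.67 × 1.3056 = 11.3196 m/s

11.32 m/s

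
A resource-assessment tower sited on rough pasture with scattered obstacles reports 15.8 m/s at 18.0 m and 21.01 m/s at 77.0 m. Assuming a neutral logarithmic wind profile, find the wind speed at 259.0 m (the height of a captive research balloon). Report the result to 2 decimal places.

25.36 m/s

Log law: V ∝ ln(z/z₀). From the pair, with r = V₁/V₂ = 0.75202,
ln z₀ = (ln z₁ − r·ln z₂)/(1 − r) = (2.8904 − 0.75202×4.3438)/0.24798 = -1.5174 → z₀ = 0.2193 m
V₃ = V₁ · ln(z₃/z₀)/ln(z₁/z₀) = 15.8 × 7.0742/4.4077 = 25.3582 m/s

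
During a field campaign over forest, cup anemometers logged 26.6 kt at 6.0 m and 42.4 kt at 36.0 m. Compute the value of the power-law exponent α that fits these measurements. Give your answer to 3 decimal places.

Power law: V₂/V₁ = (z₂/z₁)^α ⇒ α = ln(V₂/V₁) / ln(z₂/z₁)
α = ln(42.4/26.6) / ln(36.0/6.0) = ln(1.5940) / ln(6.0000)
  = 0.46624 / 1.79176 = 0.26021

α ≈ 0.260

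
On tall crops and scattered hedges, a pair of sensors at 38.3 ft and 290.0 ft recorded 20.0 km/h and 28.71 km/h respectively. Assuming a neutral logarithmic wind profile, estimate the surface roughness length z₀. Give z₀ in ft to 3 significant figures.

z₀ ≈ 0.367 ft

Log law: V(z) ∝ ln(z/z₀). With r = V₁/V₂ = 20.0/28.71 = 0.69662,
r · ln(z₂/z₀) = ln(z₁/z₀) ⇒ ln z₀ = (ln z₁ − r·ln z₂)/(1 − r)
ln z₀ = (3.64545 − 0.69662×5.66988) / 0.30338 = -1.0031
z₀ = exp(-1.0031) = 0.3668 ft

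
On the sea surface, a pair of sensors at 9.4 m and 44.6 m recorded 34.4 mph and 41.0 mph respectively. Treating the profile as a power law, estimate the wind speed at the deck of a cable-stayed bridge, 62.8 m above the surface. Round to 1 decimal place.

First find α: α = ln(V₂/V₁)/ln(z₂/z₁) = ln(41.0/34.4)/ln(44.6/9.4) = 0.17552/1.55702 = 0.1127
Extrapolate from 44.6 m to 62.8 m: V₃ = 41.0 × (62.8/44.6)^0.1127 = 41.0 × 1.0393 = 42.6126 mph

42.6 mph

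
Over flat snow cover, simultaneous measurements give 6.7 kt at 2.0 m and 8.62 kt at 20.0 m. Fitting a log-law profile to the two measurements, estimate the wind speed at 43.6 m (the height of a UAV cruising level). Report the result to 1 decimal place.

9.3 kt

Log law: V ∝ ln(z/z₀). From the pair, with r = V₁/V₂ = 0.77726,
ln z₀ = (ln z₁ − r·ln z₂)/(1 − r) = (0.6931 − 0.77726×2.9957)/0.22274 = -7.3419 → z₀ = 0.0006478 m
V₃ = V₁ · ln(z₃/z₀)/ln(z₁/z₀) = 6.7 × 11.1170/8.0351 = 9.2698 kt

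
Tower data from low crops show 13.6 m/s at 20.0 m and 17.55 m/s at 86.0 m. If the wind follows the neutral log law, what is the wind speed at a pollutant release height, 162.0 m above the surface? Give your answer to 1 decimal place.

19.3 m/s

Log law: V ∝ ln(z/z₀). From the pair, with r = V₁/V₂ = 0.77493,
ln z₀ = (ln z₁ − r·ln z₂)/(1 − r) = (2.9957 − 0.77493×4.4543)/0.22507 = -2.0263 → z₀ = 0.1318 m
V₃ = V₁ · ln(z₃/z₀)/ln(z₁/z₀) = 13.6 × 7.1139/5.0221 = 19.2649 m/s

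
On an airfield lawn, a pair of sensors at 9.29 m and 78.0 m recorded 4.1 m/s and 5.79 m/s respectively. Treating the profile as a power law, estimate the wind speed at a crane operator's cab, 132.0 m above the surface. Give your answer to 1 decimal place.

6.3 m/s

First find α: α = ln(V₂/V₁)/ln(z₂/z₁) = ln(5.79/4.1)/ln(78.0/9.29) = 0.34515/2.12777 = 0.1622
Extrapolate from 78.0 m to 132.0 m: V₃ = 5.79 × (132.0/78.0)^0.1622 = 5.79 × 1.0891 = 6.3058 m/s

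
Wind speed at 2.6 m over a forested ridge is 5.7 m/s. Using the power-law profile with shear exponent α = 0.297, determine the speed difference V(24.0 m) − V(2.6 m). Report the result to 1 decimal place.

5.3 m/s

Power law: V₂ = V₁ · (z₂/z₁)^α = 5.7 × (9.2308)^0.297 = 11.0294 m/s
ΔV = 11.0294 − 5.7 = 5.3294 m/s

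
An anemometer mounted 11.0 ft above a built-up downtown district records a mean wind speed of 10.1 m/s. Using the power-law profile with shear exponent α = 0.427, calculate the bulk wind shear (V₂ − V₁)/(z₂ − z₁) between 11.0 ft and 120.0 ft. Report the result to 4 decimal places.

0.1644 m/s/ft

Power law: V₂ = V₁ · (z₂/z₁)^α = 10.1 × (10.9091)^0.427 = 28.0193 m/s
ΔV/Δz = (28.0193 − 10.1)/(120.0 − 11.0) = 17.9193/109.0000 = 0.16440 m/s/ft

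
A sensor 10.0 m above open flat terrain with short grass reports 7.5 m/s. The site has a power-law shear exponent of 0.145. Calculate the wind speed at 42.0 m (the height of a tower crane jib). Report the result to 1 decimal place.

Power-law profile: V₂ = V₁ · (z₂/z₁)^α
V₂ = 7.5 × (42.0/10.0)^0.145 = 7.5 × (4.2000)^0.145
    = 7.5 × 1.2313 = 9.2349 m/s

9.2 m/s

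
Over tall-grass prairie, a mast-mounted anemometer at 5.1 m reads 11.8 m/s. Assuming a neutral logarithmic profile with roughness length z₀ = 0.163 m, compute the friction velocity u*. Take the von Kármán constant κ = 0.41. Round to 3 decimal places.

Log law: V(z) = (u*/κ) · ln(z/z₀) ⇒ u* = κ · V / ln(z/z₀)
u* = 0.41 × 11.8 / ln(5.1/0.163) = 0.41 × 11.8 / 3.4432
   = 4.8380 / 3.4432 = 1.4051 m/s

u* ≈ 1.405 m/s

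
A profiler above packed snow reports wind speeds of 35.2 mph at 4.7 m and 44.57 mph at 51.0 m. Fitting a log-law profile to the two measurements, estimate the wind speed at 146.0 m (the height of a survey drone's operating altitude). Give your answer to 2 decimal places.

Log law: V ∝ ln(z/z₀). From the pair, with r = V₁/V₂ = 0.78977,
ln z₀ = (ln z₁ − r·ln z₂)/(1 − r) = (1.5476 − 0.78977×3.9318)/0.21023 = -7.4093 → z₀ = 0.0006056 m
V₃ = V₁ · ln(z₃/z₀)/ln(z₁/z₀) = 35.2 × 12.3929/8.9569 = 48.7034 mph

48.70 mph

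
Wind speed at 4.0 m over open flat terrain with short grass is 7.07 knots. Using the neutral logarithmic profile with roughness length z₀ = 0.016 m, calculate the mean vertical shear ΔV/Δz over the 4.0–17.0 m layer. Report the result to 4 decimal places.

Log law: V₂ = V₁ · ln(z₂/z₀)/ln(z₁/z₀) = 7.07 × 6.9684/5.5215 = 8.9227 knots
ΔV/Δz = (8.9227 − 7.07)/(17.0 − 4.0) = 1.8527/13.0000 = 0.14252 knots/m

0.1425 knots/m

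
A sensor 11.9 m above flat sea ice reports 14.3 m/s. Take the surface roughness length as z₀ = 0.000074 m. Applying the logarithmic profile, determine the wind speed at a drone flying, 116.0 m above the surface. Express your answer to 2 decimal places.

Log law: V(z) ∝ ln(z/z₀), so V₂/V₁ = ln(z₂/z₀) / ln(z₁/z₀).
ln(116.0/0.000074) = 14.2650, ln(11.9/0.000074) = 11.9880
V₂ = 14.3 × 14.2650/11.9880 = 14.3 × 1.1899 = 17.0162 m/s

17.02 m/s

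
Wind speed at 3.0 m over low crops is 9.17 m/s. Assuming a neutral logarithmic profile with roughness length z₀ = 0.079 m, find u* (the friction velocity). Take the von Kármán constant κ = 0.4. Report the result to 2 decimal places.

Log law: V(z) = (u*/κ) · ln(z/z₀) ⇒ u* = κ · V / ln(z/z₀)
u* = 0.4 × 9.17 / ln(3.0/0.079) = 0.4 × 9.17 / 3.6369
   = 3.6680 / 3.6369 = 1.0085 m/s

u* ≈ 1.01 m/s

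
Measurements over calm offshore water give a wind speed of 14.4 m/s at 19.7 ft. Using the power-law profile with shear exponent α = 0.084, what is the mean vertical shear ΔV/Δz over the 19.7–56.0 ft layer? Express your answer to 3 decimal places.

0.036 m/s/ft

Power law: V₂ = V₁ · (z₂/z₁)^α = 14.4 × (2.8426)^0.084 = 15.7208 m/s
ΔV/Δz = (15.7208 − 14.4)/(56.0 − 19.7) = 1.3208/36.3000 = 0.03639 m/s/ft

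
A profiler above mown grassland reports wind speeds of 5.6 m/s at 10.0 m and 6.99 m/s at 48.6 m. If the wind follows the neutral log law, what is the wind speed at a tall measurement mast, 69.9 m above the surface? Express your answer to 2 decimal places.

Log law: V ∝ ln(z/z₀). From the pair, with r = V₁/V₂ = 0.80114,
ln z₀ = (ln z₁ − r·ln z₂)/(1 − r) = (2.3026 − 0.80114×3.8836)/0.19886 = -4.0671 → z₀ = 0.01713 m
V₃ = V₁ · ln(z₃/z₀)/ln(z₁/z₀) = 5.6 × 8.3141/6.3697 = 7.3095 m/s

7.31 m/s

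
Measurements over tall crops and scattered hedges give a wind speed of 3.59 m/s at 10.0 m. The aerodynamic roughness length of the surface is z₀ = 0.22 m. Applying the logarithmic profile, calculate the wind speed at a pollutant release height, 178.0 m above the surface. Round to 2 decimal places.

Log law: V(z) ∝ ln(z/z₀), so V₂/V₁ = ln(z₂/z₀) / ln(z₁/z₀).
ln(178.0/0.22) = 6.6959, ln(10.0/0.22) = 3.8167
V₂ = 3.59 × 6.6959/3.8167 = 3.59 × 1.7544 = 6.2982 m/s

6.30 m/s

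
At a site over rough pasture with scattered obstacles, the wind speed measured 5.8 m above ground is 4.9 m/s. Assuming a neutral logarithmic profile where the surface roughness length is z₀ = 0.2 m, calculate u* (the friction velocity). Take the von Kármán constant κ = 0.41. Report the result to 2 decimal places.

u* ≈ 0.60 m/s

Log law: V(z) = (u*/κ) · ln(z/z₀) ⇒ u* = κ · V / ln(z/z₀)
u* = 0.41 × 4.9 / ln(5.8/0.2) = 0.41 × 4.9 / 3.3673
   = 2.0090 / 3.3673 = 0.5966 m/s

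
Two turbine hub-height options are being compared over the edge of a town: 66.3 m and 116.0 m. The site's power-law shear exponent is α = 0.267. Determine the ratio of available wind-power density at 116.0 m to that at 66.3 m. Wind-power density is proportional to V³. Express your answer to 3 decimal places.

1.565

Speed ratio: V_B/V_A = (z_B/z_A)^α = (116.0/66.3)^0.267 = (1.7496)^0.267 = 1.16109
Power-density ratio: P_B/P_A = (V_B/V_A)³ = (1.16109)³ = 1.56530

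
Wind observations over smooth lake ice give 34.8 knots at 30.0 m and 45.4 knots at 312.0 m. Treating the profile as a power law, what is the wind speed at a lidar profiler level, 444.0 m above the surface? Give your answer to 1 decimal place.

First find α: α = ln(V₂/V₁)/ln(z₂/z₁) = ln(45.4/34.8)/ln(312.0/30.0) = 0.26589/2.34181 = 0.1135
Extrapolate from 312.0 m to 444.0 m: V₃ = 45.4 × (444.0/312.0)^0.1135 = 45.4 × 1.0409 = 47.2557 knots

47.3 knots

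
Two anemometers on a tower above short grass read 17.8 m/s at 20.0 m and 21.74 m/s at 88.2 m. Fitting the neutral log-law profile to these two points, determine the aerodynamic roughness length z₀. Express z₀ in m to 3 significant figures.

Log law: V(z) ∝ ln(z/z₀). With r = V₁/V₂ = 17.8/21.74 = 0.81877,
r · ln(z₂/z₀) = ln(z₁/z₀) ⇒ ln z₀ = (ln z₁ − r·ln z₂)/(1 − r)
ln z₀ = (2.99573 − 0.81877×4.47961) / 0.18123 = -3.7081
z₀ = exp(-3.7081) = 0.02452 m

z₀ ≈ 0.0245 m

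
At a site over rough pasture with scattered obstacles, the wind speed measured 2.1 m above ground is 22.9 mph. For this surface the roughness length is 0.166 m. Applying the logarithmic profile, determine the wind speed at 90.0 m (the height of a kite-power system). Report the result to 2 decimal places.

56.81 mph

Log law: V(z) ∝ ln(z/z₀), so V₂/V₁ = ln(z₂/z₀) / ln(z₁/z₀).
ln(90.0/0.166) = 6.2956, ln(2.1/0.166) = 2.5377
V₂ = 22.9 × 6.2956/2.5377 = 22.9 × 2.4808 = 56.8107 mph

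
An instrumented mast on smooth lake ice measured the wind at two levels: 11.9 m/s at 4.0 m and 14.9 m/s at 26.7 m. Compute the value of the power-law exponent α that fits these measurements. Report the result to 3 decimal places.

Power law: V₂/V₁ = (z₂/z₁)^α ⇒ α = ln(V₂/V₁) / ln(z₂/z₁)
α = ln(14.9/11.9) / ln(26.7/4.0) = ln(1.2521) / ln(6.6750)
  = 0.22482 / 1.89837 = 0.11843

α ≈ 0.118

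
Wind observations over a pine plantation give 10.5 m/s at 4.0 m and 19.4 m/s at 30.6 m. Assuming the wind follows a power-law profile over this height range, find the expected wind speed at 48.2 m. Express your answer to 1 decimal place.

22.3 m/s

First find α: α = ln(V₂/V₁)/ln(z₂/z₁) = ln(19.4/10.5)/ln(30.6/4.0) = 0.61390/2.03471 = 0.3017
Extrapolate from 30.6 m to 48.2 m: V₃ = 19.4 × (48.2/30.6)^0.3017 = 19.4 × 1.1469 = 22.2504 m/s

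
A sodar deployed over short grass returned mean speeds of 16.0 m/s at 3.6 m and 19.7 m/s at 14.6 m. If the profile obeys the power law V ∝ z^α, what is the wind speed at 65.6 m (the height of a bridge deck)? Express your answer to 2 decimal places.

First find α: α = ln(V₂/V₁)/ln(z₂/z₁) = ln(19.7/16.0)/ln(14.6/3.6) = 0.20803/1.40009 = 0.1486
Extrapolate from 14.6 m to 65.6 m: V₃ = 19.7 × (65.6/14.6)^0.1486 = 19.7 × 1.2501 = 24.6277 m/s

24.63 m/s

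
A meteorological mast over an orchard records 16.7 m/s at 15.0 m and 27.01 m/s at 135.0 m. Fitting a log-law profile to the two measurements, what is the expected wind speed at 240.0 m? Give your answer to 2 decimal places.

Log law: V ∝ ln(z/z₀). From the pair, with r = V₁/V₂ = 0.61829,
ln z₀ = (ln z₁ − r·ln z₂)/(1 − r) = (2.7081 − 0.61829×4.9053)/0.38171 = -0.8510 → z₀ = 0.4270 m
V₃ = V₁ · ln(z₃/z₀)/ln(z₁/z₀) = 16.7 × 6.3316/3.5590 = 29.7098 m/s

29.71 m/s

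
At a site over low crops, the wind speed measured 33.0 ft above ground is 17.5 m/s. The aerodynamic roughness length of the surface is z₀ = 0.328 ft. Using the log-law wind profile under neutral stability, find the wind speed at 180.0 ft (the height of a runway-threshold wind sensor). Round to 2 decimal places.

Log law: V(z) ∝ ln(z/z₀), so V₂/V₁ = ln(z₂/z₀) / ln(z₁/z₀).
ln(180.0/0.328) = 6.3077, ln(33.0/0.328) = 4.6112
V₂ = 17.5 × 6.3077/4.6112 = 17.5 × 1.3679 = 23.9381 m/s

23.94 m/s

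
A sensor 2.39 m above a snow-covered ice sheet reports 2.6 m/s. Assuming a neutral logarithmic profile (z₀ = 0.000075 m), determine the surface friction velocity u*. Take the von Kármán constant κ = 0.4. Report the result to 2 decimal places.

Log law: V(z) = (u*/κ) · ln(z/z₀) ⇒ u* = κ · V / ln(z/z₀)
u* = 0.4 × 2.6 / ln(2.39/0.000075) = 0.4 × 2.6 / 10.3693
   = 1.0400 / 10.3693 = 0.1003 m/s

u* ≈ 0.10 m/s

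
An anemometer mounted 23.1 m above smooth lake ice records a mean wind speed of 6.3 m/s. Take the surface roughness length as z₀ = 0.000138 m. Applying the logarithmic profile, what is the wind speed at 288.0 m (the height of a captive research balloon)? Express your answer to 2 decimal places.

7.62 m/s

Log law: V(z) ∝ ln(z/z₀), so V₂/V₁ = ln(z₂/z₀) / ln(z₁/z₀).
ln(288.0/0.000138) = 14.5512, ln(23.1/0.000138) = 12.0281
V₂ = 6.3 × 14.5512/12.0281 = 6.3 × 1.2098 = 7.6215 m/s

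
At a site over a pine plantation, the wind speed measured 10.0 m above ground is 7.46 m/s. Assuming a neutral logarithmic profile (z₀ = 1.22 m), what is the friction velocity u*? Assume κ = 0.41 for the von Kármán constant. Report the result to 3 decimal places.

Log law: V(z) = (u*/κ) · ln(z/z₀) ⇒ u* = κ · V / ln(z/z₀)
u* = 0.41 × 7.46 / ln(10.0/1.22) = 0.41 × 7.46 / 2.1037
   = 3.0586 / 2.1037 = 1.4539 m/s

u* ≈ 1.454 m/s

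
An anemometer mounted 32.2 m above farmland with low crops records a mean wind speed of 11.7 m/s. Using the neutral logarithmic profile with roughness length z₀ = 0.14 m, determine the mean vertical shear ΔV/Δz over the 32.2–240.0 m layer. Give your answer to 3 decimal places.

Log law: V₂ = V₁ · ln(z₂/z₀)/ln(z₁/z₀) = 11.7 × 7.4468/5.4381 = 16.0216 m/s
ΔV/Δz = (16.0216 − 11.7)/(240.0 − 32.2) = 4.3216/207.8000 = 0.02080 m/s/m

0.021 m/s/m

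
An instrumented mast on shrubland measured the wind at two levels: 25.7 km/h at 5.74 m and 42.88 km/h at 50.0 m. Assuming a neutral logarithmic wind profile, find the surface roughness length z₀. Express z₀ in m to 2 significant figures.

z₀ ≈ 0.23 m

Log law: V(z) ∝ ln(z/z₀). With r = V₁/V₂ = 25.7/42.88 = 0.59935,
r · ln(z₂/z₀) = ln(z₁/z₀) ⇒ ln z₀ = (ln z₁ − r·ln z₂)/(1 − r)
ln z₀ = (1.74746 − 0.59935×3.91202) / 0.40065 = -1.4906
z₀ = exp(-1.4906) = 0.2252 m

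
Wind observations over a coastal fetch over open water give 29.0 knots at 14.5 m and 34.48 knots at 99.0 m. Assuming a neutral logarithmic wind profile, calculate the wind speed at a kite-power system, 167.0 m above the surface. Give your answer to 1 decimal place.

Log law: V ∝ ln(z/z₀). From the pair, with r = V₁/V₂ = 0.84107,
ln z₀ = (ln z₁ − r·ln z₂)/(1 − r) = (2.6741 − 0.84107×4.5951)/0.15893 = -7.4916 → z₀ = 0.0005578 m
V₃ = V₁ · ln(z₃/z₀)/ln(z₁/z₀) = 29.0 × 12.6096/10.1657 = 35.9716 knots

36.0 knots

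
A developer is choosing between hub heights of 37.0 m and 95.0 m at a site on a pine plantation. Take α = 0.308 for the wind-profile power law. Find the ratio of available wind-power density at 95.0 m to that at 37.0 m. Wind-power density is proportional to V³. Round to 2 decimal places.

Speed ratio: V_B/V_A = (z_B/z_A)^α = (95.0/37.0)^0.308 = (2.5676)^0.308 = 1.33700
Power-density ratio: P_B/P_A = (V_B/V_A)³ = (1.33700)³ = 2.39000

2.39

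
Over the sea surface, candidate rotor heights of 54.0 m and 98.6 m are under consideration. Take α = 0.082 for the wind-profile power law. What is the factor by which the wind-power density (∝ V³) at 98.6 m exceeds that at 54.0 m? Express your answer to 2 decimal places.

1.16

Speed ratio: V_B/V_A = (z_B/z_A)^α = (98.6/54.0)^0.082 = (1.8259)^0.082 = 1.05061
Power-density ratio: P_B/P_A = (V_B/V_A)³ = (1.05061)³ = 1.15964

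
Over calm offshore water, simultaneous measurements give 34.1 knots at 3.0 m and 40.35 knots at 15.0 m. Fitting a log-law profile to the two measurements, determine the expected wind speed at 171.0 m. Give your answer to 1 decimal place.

49.8 knots

Log law: V ∝ ln(z/z₀). From the pair, with r = V₁/V₂ = 0.84511,
ln z₀ = (ln z₁ − r·ln z₂)/(1 − r) = (1.0986 − 0.84511×2.7081)/0.15489 = -7.6825 → z₀ = 0.0004608 m
V₃ = V₁ · ln(z₃/z₀)/ln(z₁/z₀) = 34.1 × 12.8241/8.7811 = 49.8006 knots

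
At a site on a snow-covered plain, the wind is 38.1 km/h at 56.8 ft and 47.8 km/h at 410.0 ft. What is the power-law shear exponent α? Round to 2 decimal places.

α ≈ 0.11

Power law: V₂/V₁ = (z₂/z₁)^α ⇒ α = ln(V₂/V₁) / ln(z₂/z₁)
α = ln(47.8/38.1) / ln(410.0/56.8) = ln(1.2546) / ln(7.2183)
  = 0.22681 / 1.97662 = 0.11475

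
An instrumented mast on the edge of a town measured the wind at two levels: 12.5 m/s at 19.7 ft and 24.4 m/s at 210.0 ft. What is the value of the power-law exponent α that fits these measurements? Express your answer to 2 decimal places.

α ≈ 0.28

Power law: V₂/V₁ = (z₂/z₁)^α ⇒ α = ln(V₂/V₁) / ln(z₂/z₁)
α = ln(24.4/12.5) / ln(210.0/19.7) = ln(1.9520) / ln(10.6599)
  = 0.66885 / 2.36649 = 0.28264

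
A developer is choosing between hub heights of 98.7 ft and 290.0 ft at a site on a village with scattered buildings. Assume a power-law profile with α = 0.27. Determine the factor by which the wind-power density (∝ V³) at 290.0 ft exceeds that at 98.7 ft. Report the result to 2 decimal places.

2.39

Speed ratio: V_B/V_A = (z_B/z_A)^α = (290.0/98.7)^0.27 = (2.9382)^0.27 = 1.33777
Power-density ratio: P_B/P_A = (V_B/V_A)³ = (1.33777)³ = 2.39412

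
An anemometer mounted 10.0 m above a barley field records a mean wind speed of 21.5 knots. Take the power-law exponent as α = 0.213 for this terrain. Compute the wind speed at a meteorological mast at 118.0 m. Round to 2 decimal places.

36.37 knots

Power-law profile: V₂ = V₁ · (z₂/z₁)^α
V₂ = 21.5 × (118.0/10.0)^0.213 = 21.5 × (11.8000)^0.213
    = 21.5 × 1.6917 = 36.3705 knots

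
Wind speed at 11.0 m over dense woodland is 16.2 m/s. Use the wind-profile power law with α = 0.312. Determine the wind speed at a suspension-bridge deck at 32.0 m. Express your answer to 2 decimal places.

22.61 m/s

Power-law profile: V₂ = V₁ · (z₂/z₁)^α
V₂ = 16.2 × (32.0/11.0)^0.312 = 16.2 × (2.9091)^0.312
    = 16.2 × 1.3954 = 22.6051 m/s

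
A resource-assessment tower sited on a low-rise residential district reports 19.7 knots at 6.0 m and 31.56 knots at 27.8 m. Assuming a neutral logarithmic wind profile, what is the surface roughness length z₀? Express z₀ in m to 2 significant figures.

Log law: V(z) ∝ ln(z/z₀). With r = V₁/V₂ = 19.7/31.56 = 0.62421,
r · ln(z₂/z₀) = ln(z₁/z₀) ⇒ ln z₀ = (ln z₁ − r·ln z₂)/(1 − r)
ln z₀ = (1.79176 − 0.62421×3.32504) / 0.37579 = -0.7551
z₀ = exp(-0.7551) = 0.4700 m

z₀ ≈ 0.47 m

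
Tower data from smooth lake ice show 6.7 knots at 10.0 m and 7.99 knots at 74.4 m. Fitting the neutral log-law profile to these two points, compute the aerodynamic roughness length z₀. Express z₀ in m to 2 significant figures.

z₀ ≈ 0.00030 m

Log law: V(z) ∝ ln(z/z₀). With r = V₁/V₂ = 6.7/7.99 = 0.83855,
r · ln(z₂/z₀) = ln(z₁/z₀) ⇒ ln z₀ = (ln z₁ − r·ln z₂)/(1 − r)
ln z₀ = (2.30259 − 0.83855×4.30946) / 0.16145 = -8.1207
z₀ = exp(-8.1207) = 0.0002973 m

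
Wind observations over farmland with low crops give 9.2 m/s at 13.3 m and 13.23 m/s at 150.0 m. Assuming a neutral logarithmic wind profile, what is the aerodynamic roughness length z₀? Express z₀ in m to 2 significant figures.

z₀ ≈ 0.053 m

Log law: V(z) ∝ ln(z/z₀). With r = V₁/V₂ = 9.2/13.23 = 0.69539,
r · ln(z₂/z₀) = ln(z₁/z₀) ⇒ ln z₀ = (ln z₁ − r·ln z₂)/(1 − r)
ln z₀ = (2.58776 − 0.69539×5.01064) / 0.30461 = -2.9434
z₀ = exp(-2.9434) = 0.05269 m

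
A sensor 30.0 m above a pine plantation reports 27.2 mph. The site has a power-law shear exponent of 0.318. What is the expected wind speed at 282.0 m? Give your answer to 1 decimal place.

Power-law profile: V₂ = V₁ · (z₂/z₁)^α
V₂ = 27.2 × (282.0/30.0)^0.318 = 27.2 × (9.4000)^0.318
    = 27.2 × 2.0392 = 55.4656 mph

55.5 mph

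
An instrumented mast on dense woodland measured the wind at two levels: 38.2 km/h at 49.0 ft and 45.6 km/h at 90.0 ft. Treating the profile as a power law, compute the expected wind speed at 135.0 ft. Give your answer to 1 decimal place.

First find α: α = ln(V₂/V₁)/ln(z₂/z₁) = ln(45.6/38.2)/ln(90.0/49.0) = 0.17707/0.60799 = 0.2912
Extrapolate from 90.0 ft to 135.0 ft: V₃ = 45.6 × (135.0/90.0)^0.2912 = 45.6 × 1.1253 = 51.3157 km/h

51.3 km/h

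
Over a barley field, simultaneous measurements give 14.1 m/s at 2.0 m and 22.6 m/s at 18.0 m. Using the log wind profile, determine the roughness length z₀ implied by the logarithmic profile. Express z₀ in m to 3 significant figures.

Log law: V(z) ∝ ln(z/z₀). With r = V₁/V₂ = 14.1/22.6 = 0.62389,
r · ln(z₂/z₀) = ln(z₁/z₀) ⇒ ln z₀ = (ln z₁ − r·ln z₂)/(1 − r)
ln z₀ = (0.69315 − 0.62389×2.89037) / 0.37611 = -2.9517
z₀ = exp(-2.9517) = 0.05225 m

z₀ ≈ 0.0523 m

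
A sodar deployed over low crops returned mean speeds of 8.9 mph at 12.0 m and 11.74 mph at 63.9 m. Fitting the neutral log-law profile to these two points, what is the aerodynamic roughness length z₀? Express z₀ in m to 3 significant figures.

z₀ ≈ 0.0635 m

Log law: V(z) ∝ ln(z/z₀). With r = V₁/V₂ = 8.9/11.74 = 0.75809,
r · ln(z₂/z₀) = ln(z₁/z₀) ⇒ ln z₀ = (ln z₁ − r·ln z₂)/(1 − r)
ln z₀ = (2.48491 − 0.75809×4.15732) / 0.24191 = -2.7561
z₀ = exp(-2.7561) = 0.06354 m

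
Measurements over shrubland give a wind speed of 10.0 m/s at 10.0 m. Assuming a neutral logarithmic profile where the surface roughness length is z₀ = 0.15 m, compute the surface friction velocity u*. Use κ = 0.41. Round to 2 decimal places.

Log law: V(z) = (u*/κ) · ln(z/z₀) ⇒ u* = κ · V / ln(z/z₀)
u* = 0.41 × 10.0 / ln(10.0/0.15) = 0.41 × 10.0 / 4.1997
   = 4.1000 / 4.1997 = 0.9763 m/s

u* ≈ 0.98 m/s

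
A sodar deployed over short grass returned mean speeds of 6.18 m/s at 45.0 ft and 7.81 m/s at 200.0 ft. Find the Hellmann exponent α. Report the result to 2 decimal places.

Power law: V₂/V₁ = (z₂/z₁)^α ⇒ α = ln(V₂/V₁) / ln(z₂/z₁)
α = ln(7.81/6.18) / ln(200.0/45.0) = ln(1.2638) / ln(4.4444)
  = 0.23409 / 1.49165 = 0.15693

α ≈ 0.16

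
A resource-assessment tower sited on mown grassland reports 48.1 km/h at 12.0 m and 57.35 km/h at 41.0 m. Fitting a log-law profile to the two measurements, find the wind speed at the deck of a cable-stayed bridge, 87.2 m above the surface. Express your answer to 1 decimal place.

63.0 km/h

Log law: V ∝ ln(z/z₀). From the pair, with r = V₁/V₂ = 0.83871,
ln z₀ = (ln z₁ − r·ln z₂)/(1 − r) = (2.4849 − 0.83871×3.7136)/0.16129 = -3.9042 → z₀ = 0.02016 m
V₃ = V₁ · ln(z₃/z₀)/ln(z₁/z₀) = 48.1 × 8.3724/6.3891 = 63.0312 km/h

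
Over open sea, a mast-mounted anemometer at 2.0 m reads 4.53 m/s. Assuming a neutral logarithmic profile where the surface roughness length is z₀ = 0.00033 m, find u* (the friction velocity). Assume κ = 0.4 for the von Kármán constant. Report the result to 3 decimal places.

Log law: V(z) = (u*/κ) · ln(z/z₀) ⇒ u* = κ · V / ln(z/z₀)
u* = 0.4 × 4.53 / ln(2.0/0.00033) = 0.4 × 4.53 / 8.7096
   = 1.8120 / 8.7096 = 0.2080 m/s

u* ≈ 0.208 m/s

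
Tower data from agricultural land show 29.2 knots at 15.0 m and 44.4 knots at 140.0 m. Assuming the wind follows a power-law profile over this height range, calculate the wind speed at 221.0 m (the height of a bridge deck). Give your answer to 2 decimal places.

48.37 knots

First find α: α = ln(V₂/V₁)/ln(z₂/z₁) = ln(44.4/29.2)/ln(140.0/15.0) = 0.41907/2.23359 = 0.1876
Extrapolate from 140.0 m to 221.0 m: V₃ = 44.4 × (221.0/140.0)^0.1876 = 44.4 × 1.0894 = 48.3706 knots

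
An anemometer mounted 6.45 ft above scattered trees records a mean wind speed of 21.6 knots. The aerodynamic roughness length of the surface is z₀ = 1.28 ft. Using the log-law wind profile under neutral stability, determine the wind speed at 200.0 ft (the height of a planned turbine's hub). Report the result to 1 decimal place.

67.5 knots

Log law: V(z) ∝ ln(z/z₀), so V₂/V₁ = ln(z₂/z₀) / ln(z₁/z₀).
ln(200.0/1.28) = 5.0515, ln(6.45/1.28) = 1.6172
V₂ = 21.6 × 5.0515/1.6172 = 21.6 × 3.1235 = 67.4685 knots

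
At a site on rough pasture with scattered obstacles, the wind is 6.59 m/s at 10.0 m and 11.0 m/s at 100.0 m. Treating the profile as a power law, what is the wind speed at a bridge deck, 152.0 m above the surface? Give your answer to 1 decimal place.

First find α: α = ln(V₂/V₁)/ln(z₂/z₁) = ln(11.0/6.59)/ln(100.0/10.0) = 0.51234/2.30259 = 0.2225
Extrapolate from 100.0 m to 152.0 m: V₃ = 11.0 × (152.0/100.0)^0.2225 = 11.0 × 1.0976 = 12.0741 m/s

12.1 m/s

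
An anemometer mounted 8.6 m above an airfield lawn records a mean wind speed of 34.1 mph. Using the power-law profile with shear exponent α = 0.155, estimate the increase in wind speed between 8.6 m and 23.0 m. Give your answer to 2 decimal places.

Power law: V₂ = V₁ · (z₂/z₁)^α = 34.1 × (2.6744)^0.155 = 39.7169 mph
ΔV = 39.7169 − 34.1 = 5.6169 mph

5.62 mph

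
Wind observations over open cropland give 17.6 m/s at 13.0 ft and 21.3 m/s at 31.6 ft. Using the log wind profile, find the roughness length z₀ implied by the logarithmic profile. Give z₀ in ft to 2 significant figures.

z₀ ≈ 0.19 ft

Log law: V(z) ∝ ln(z/z₀). With r = V₁/V₂ = 17.6/21.3 = 0.82629,
r · ln(z₂/z₀) = ln(z₁/z₀) ⇒ ln z₀ = (ln z₁ − r·ln z₂)/(1 − r)
ln z₀ = (2.56495 − 0.82629×3.45316) / 0.17371 = -1.6600
z₀ = exp(-1.6600) = 0.1901 ft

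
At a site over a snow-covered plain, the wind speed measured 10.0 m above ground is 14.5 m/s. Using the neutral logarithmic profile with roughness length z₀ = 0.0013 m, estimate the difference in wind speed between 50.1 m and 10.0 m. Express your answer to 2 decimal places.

2.61 m/s

Log law: V₂ = V₁ · ln(z₂/z₀)/ln(z₁/z₀) = 14.5 × 10.5594/8.9480 = 17.1113 m/s
ΔV = 17.1113 − 14.5 = 2.6113 m/s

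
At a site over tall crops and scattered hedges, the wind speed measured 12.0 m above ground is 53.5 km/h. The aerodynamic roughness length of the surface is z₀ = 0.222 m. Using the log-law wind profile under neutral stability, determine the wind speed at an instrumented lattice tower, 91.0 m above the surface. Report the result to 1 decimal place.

80.7 km/h

Log law: V(z) ∝ ln(z/z₀), so V₂/V₁ = ln(z₂/z₀) / ln(z₁/z₀).
ln(91.0/0.222) = 6.0159, ln(12.0/0.222) = 3.9900
V₂ = 53.5 × 6.0159/3.9900 = 53.5 × 1.5078 = 80.6651 km/h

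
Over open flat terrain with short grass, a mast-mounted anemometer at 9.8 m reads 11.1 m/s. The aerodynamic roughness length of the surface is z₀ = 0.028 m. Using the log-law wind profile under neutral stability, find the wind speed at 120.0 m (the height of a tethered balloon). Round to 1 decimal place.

Log law: V(z) ∝ ln(z/z₀), so V₂/V₁ = ln(z₂/z₀) / ln(z₁/z₀).
ln(120.0/0.028) = 8.3630, ln(9.8/0.028) = 5.8579
V₂ = 11.1 × 8.3630/5.8579 = 11.1 × 1.4276 = 15.8468 m/s

15.8 m/s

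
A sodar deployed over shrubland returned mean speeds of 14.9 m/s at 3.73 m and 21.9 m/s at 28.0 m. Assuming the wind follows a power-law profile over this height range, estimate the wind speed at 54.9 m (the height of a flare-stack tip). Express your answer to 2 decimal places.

First find α: α = ln(V₂/V₁)/ln(z₂/z₁) = ln(21.9/14.9)/ln(28.0/3.73) = 0.38513/2.01580 = 0.1911
Extrapolate from 28.0 m to 54.9 m: V₃ = 21.9 × (54.9/28.0)^0.1911 = 21.9 × 1.1373 = 24.9064 m/s

24.91 m/s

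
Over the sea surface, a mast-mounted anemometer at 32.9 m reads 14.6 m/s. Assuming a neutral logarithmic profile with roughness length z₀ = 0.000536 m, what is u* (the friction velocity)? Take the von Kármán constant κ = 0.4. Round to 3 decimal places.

u* ≈ 0.530 m/s

Log law: V(z) = (u*/κ) · ln(z/z₀) ⇒ u* = κ · V / ln(z/z₀)
u* = 0.4 × 14.6 / ln(32.9/0.000536) = 0.4 × 14.6 / 11.0248
   = 5.8400 / 11.0248 = 0.5297 m/s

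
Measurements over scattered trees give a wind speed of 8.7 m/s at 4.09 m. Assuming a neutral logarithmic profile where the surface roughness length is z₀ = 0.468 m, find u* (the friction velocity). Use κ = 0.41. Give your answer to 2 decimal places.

u* ≈ 1.65 m/s

Log law: V(z) = (u*/κ) · ln(z/z₀) ⇒ u* = κ · V / ln(z/z₀)
u* = 0.41 × 8.7 / ln(4.09/0.468) = 0.41 × 8.7 / 2.1678
   = 3.5670 / 2.1678 = 1.6454 m/s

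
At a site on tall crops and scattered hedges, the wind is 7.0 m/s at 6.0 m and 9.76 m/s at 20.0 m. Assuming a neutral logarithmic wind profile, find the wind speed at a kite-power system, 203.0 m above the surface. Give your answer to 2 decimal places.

15.07 m/s

Log law: V ∝ ln(z/z₀). From the pair, with r = V₁/V₂ = 0.71721,
ln z₀ = (ln z₁ − r·ln z₂)/(1 − r) = (1.7918 − 0.71721×2.9957)/0.28279 = -1.2618 → z₀ = 0.2831 m
V₃ = V₁ · ln(z₃/z₀)/ln(z₁/z₀) = 7.0 × 6.5750/3.0536 = 15.0726 m/s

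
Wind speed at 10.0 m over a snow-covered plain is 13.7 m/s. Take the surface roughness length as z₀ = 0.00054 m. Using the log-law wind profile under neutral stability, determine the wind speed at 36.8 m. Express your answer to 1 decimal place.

15.5 m/s

Log law: V(z) ∝ ln(z/z₀), so V₂/V₁ = ln(z₂/z₀) / ln(z₁/z₀).
ln(36.8/0.00054) = 11.1294, ln(10.0/0.00054) = 9.8265
V₂ = 13.7 × 11.1294/9.8265 = 13.7 × 1.1326 = 15.5165 m/s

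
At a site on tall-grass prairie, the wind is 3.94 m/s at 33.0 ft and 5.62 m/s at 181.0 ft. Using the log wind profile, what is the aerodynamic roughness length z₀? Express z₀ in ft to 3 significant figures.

Log law: V(z) ∝ ln(z/z₀). With r = V₁/V₂ = 3.94/5.62 = 0.70107,
r · ln(z₂/z₀) = ln(z₁/z₀) ⇒ ln z₀ = (ln z₁ − r·ln z₂)/(1 − r)
ln z₀ = (3.49651 − 0.70107×5.19850) / 0.29893 = -0.4951
z₀ = exp(-0.4951) = 0.6095 ft

z₀ ≈ 0.610 ft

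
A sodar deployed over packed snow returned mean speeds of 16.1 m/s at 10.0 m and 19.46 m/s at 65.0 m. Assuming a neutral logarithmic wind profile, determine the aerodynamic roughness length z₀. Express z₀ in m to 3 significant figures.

Log law: V(z) ∝ ln(z/z₀). With r = V₁/V₂ = 16.1/19.46 = 0.82734,
r · ln(z₂/z₀) = ln(z₁/z₀) ⇒ ln z₀ = (ln z₁ − r·ln z₂)/(1 − r)
ln z₀ = (2.30259 − 0.82734×4.17439) / 0.17266 = -6.6665
z₀ = exp(-6.6665) = 0.001273 m

z₀ ≈ 0.00127 m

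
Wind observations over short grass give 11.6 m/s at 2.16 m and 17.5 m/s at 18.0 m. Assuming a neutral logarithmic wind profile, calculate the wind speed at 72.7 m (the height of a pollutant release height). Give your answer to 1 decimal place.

21.4 m/s

Log law: V ∝ ln(z/z₀). From the pair, with r = V₁/V₂ = 0.66286,
ln z₀ = (ln z₁ − r·ln z₂)/(1 − r) = (0.7701 − 0.66286×2.8904)/0.33714 = -3.3985 → z₀ = 0.03342 m
V₃ = V₁ · ln(z₃/z₀)/ln(z₁/z₀) = 11.6 × 7.6849/4.1687 = 21.3845 m/s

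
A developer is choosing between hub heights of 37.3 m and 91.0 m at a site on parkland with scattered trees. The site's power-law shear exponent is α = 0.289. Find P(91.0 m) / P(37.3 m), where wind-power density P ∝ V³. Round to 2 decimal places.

2.17

Speed ratio: V_B/V_A = (z_B/z_A)^α = (91.0/37.3)^0.289 = (2.4397)^0.289 = 1.29401
Power-density ratio: P_B/P_A = (V_B/V_A)³ = (1.29401)³ = 2.16679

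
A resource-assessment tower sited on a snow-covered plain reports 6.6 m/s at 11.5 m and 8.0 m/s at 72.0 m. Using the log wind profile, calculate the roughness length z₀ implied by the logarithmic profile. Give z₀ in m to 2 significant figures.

z₀ ≈ 0.0020 m

Log law: V(z) ∝ ln(z/z₀). With r = V₁/V₂ = 6.6/8.0 = 0.82500,
r · ln(z₂/z₀) = ln(z₁/z₀) ⇒ ln z₀ = (ln z₁ − r·ln z₂)/(1 − r)
ln z₀ = (2.44235 − 0.82500×4.27667) / 0.17500 = -6.2052
z₀ = exp(-6.2052) = 0.002019 m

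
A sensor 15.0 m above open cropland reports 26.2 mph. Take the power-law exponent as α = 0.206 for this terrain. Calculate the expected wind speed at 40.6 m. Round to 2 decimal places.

Power-law profile: V₂ = V₁ · (z₂/z₁)^α
V₂ = 26.2 × (40.6/15.0)^0.206 = 26.2 × (2.7067)^0.206
    = 26.2 × 1.2277 = 32.1649 mph

32.16 mph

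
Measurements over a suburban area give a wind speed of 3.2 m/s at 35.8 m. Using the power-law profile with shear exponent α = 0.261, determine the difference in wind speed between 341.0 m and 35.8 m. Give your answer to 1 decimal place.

2.6 m/s

Power law: V₂ = V₁ · (z₂/z₁)^α = 3.2 × (9.5251)^0.261 = 5.7628 m/s
ΔV = 5.7628 − 3.2 = 2.5628 m/s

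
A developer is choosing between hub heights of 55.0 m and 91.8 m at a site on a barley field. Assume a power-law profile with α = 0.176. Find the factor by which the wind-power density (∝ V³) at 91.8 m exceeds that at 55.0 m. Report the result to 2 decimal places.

1.31

Speed ratio: V_B/V_A = (z_B/z_A)^α = (91.8/55.0)^0.176 = (1.6691)^0.176 = 1.09435
Power-density ratio: P_B/P_A = (V_B/V_A)³ = (1.09435)³ = 1.31060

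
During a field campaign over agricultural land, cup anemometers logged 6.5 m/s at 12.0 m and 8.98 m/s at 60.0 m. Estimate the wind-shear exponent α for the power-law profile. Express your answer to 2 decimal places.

Power law: V₂/V₁ = (z₂/z₁)^α ⇒ α = ln(V₂/V₁) / ln(z₂/z₁)
α = ln(8.98/6.5) / ln(60.0/12.0) = ln(1.3815) / ln(5.0000)
  = 0.32320 / 1.60944 = 0.20081

α ≈ 0.20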